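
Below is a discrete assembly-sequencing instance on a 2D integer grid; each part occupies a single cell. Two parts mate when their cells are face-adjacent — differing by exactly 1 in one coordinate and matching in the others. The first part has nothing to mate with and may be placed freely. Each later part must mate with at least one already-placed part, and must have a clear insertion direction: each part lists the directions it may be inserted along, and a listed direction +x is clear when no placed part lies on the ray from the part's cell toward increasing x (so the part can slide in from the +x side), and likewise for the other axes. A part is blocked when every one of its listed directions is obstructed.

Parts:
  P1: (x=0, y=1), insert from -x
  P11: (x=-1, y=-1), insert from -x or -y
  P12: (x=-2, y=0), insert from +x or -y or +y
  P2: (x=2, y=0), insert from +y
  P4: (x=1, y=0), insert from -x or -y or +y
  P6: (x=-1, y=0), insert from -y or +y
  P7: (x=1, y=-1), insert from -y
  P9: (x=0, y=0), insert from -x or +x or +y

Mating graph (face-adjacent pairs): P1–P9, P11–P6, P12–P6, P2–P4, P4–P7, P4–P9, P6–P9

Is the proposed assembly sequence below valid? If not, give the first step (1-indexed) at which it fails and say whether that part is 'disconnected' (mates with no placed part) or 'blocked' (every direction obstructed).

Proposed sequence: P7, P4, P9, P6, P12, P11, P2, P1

1. P7@(1, -1) [-y clear] — {P7}
2. P4@(1, 0) [-x clear] — {P4, P7}
3. P9@(0, 0) [-x clear] — {P4, P7, P9}
4. P6@(-1, 0) [-y clear] — {P4, P6, P7, P9}
5. P12@(-2, 0) [-y clear] — {P12, P4, P6, P7, P9}
6. P11@(-1, -1) [-x clear] — {P11, P12, P4, P6, P7, P9}
7. P2@(2, 0) [+y clear] — {P11, P12, P2, P4, P6, P7, P9}
8. P1@(0, 1) [-x clear] — {P1, P11, P12, P2, P4, P6, P7, P9}

Valid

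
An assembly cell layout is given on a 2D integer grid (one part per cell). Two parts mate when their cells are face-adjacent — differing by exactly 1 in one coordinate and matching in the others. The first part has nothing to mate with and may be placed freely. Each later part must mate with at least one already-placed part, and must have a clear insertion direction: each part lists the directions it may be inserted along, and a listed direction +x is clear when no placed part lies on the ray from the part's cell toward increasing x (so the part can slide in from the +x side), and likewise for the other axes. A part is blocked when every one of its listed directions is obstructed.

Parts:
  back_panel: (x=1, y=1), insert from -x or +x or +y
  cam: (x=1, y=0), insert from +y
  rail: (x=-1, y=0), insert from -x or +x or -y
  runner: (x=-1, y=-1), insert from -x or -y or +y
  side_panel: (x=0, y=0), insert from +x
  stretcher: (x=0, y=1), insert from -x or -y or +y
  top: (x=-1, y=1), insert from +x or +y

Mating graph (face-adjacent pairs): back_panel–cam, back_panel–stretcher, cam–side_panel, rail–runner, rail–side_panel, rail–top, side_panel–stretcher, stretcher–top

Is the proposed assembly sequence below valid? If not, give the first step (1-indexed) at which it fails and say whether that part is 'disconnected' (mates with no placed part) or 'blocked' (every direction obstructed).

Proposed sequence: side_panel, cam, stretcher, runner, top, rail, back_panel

1. side_panel@(0, 0) [+x clear] — {side_panel}
2. cam@(1, 0) [+y clear] — {cam, side_panel}
3. stretcher@(0, 1) [-x clear] — {cam, side_panel, stretcher}
4. runner@(-1, -1) — no placed neighbour ⇒ disconnected

Invalid at step 4 (disconnected)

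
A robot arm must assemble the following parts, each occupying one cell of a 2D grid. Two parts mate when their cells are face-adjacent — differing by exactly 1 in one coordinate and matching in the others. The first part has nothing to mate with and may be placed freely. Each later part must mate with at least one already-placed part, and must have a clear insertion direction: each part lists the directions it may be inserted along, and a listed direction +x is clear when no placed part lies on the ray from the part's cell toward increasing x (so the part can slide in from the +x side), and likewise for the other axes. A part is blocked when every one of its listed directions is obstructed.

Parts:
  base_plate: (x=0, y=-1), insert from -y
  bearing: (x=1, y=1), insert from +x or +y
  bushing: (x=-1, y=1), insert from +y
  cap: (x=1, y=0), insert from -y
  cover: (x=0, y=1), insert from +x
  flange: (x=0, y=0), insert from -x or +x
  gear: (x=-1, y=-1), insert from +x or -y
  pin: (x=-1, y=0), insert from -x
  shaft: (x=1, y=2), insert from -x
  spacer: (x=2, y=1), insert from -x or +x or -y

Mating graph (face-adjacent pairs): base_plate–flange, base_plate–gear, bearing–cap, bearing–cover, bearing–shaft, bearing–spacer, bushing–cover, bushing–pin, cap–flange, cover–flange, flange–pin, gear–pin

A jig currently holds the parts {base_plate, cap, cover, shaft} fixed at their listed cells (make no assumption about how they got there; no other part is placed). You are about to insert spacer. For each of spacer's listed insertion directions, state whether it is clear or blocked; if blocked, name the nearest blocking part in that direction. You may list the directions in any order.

+x: clear; -x: blocked by cover; -y: clear

-x: nearest on ray is cover@(0, 1) ⇒ blocked
+x: ray from spacer(2, 1) has no placed part ⇒ clear
-y: ray from spacer(2, 1) has no placed part ⇒ clear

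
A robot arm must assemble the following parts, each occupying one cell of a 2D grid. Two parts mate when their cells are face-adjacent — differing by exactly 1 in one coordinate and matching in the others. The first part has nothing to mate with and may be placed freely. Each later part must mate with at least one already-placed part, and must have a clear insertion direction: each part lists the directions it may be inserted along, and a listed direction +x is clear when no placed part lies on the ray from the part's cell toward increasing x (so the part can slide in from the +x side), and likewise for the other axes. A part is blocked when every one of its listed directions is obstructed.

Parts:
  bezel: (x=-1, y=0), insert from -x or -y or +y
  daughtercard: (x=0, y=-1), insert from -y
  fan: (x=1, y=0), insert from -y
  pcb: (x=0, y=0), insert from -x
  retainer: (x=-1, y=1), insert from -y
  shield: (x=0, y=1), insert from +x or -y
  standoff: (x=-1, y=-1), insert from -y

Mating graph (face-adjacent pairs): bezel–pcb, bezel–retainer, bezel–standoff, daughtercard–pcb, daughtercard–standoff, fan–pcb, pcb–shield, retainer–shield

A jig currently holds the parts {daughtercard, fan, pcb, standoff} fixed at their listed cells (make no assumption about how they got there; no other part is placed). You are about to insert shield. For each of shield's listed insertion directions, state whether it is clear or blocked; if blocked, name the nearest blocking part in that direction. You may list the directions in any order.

+x: clear; -y: blocked by pcb

+x: ray from shield(0, 1) has no placed part ⇒ clear
-y: nearest on ray is pcb@(0, 0) ⇒ blocked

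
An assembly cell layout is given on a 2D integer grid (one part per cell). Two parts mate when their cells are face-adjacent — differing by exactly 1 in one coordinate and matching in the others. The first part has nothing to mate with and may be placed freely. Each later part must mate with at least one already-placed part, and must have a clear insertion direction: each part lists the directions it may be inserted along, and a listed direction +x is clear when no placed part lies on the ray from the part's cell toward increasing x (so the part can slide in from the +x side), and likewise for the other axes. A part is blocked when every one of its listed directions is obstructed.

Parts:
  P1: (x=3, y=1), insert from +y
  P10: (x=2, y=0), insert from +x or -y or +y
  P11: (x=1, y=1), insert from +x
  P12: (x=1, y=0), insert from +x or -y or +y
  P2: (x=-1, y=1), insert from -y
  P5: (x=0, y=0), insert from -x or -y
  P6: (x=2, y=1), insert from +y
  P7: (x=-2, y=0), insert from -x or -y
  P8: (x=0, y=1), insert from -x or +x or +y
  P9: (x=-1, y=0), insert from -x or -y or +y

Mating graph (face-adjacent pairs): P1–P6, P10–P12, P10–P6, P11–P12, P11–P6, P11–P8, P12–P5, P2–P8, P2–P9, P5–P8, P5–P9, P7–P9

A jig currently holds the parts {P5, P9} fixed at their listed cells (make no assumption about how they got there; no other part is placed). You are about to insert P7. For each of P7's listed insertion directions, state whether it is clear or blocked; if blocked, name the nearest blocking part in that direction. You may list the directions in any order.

-x: clear; -y: clear

-x: ray from P7(-2, 0) has no placed part ⇒ clear
-y: ray from P7(-2, 0) has no placed part ⇒ clear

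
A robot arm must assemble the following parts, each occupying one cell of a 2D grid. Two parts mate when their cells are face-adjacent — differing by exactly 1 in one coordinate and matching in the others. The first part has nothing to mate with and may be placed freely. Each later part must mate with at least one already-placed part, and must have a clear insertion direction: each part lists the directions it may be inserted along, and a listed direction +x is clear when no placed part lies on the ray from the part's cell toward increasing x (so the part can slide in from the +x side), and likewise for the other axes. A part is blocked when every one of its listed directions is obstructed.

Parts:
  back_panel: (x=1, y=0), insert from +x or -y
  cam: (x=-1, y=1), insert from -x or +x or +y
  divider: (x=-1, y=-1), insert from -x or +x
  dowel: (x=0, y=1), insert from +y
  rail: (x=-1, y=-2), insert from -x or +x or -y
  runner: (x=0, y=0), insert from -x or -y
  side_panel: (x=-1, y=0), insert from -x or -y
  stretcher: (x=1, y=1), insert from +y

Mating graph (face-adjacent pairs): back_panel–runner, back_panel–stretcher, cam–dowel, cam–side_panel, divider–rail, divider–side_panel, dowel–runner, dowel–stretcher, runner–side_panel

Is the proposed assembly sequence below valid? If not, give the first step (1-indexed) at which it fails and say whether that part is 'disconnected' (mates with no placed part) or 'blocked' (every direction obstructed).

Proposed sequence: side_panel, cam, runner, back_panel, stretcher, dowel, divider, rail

1. side_panel@(-1, 0) [-x clear] — {side_panel}
2. cam@(-1, 1) [-x clear] — {cam, side_panel}
3. runner@(0, 0) [-y clear] — {cam, runner, side_panel}
4. back_panel@(1, 0) [+x clear] — {back_panel, cam, runner, side_panel}
5. stretcher@(1, 1) [+y clear] — {back_panel, cam, runner, side_panel, stretcher}
6. dowel@(0, 1) [+y clear] — {back_panel, cam, dowel, runner, side_panel, stretcher}
7. divider@(-1, -1) [-x clear] — {back_panel, cam, divider, dowel, runner, side_panel, stretcher}
8. rail@(-1, -2) [-x clear] — {back_panel, cam, divider, dowel, rail, runner, side_panel, stretcher}

Valid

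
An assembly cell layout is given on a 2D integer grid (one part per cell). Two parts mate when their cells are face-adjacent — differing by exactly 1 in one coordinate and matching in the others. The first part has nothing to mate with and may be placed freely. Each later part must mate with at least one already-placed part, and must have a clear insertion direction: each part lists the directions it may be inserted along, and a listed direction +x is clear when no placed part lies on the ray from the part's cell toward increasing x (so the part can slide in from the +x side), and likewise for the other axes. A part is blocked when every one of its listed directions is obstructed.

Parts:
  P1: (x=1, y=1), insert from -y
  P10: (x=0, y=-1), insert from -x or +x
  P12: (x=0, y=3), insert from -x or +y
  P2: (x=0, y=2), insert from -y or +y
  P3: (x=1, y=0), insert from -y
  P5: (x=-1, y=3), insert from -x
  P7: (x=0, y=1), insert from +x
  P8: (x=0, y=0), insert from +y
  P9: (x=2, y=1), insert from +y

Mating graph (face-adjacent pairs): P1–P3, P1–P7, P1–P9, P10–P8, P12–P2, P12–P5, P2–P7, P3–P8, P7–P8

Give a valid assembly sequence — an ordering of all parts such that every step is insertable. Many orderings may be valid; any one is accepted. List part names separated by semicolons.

P8; P10; P7; P2; P1; P9; P12; P5; P3

1. P8@(0, 0) [+y clear] — {P8}
2. P10@(0, -1) [-x clear] — {P10, P8}
3. P7@(0, 1) [+x clear] — {P10, P7, P8}
4. P2@(0, 2) [+y clear] — {P10, P2, P7, P8}
5. P1@(1, 1) [-y clear] — {P1, P10, P2, P7, P8}
6. P9@(2, 1) [+y clear] — {P1, P10, P2, P7, P8, P9}
7. P12@(0, 3) [-x clear] — {P1, P10, P12, P2, P7, P8, P9}
8. P5@(-1, 3) [-x clear] — {P1, P10, P12, P2, P5, P7, P8, P9}
9. P3@(1, 0) [-y clear] — {P1, P10, P12, P2, P3, P5, P7, P8, P9}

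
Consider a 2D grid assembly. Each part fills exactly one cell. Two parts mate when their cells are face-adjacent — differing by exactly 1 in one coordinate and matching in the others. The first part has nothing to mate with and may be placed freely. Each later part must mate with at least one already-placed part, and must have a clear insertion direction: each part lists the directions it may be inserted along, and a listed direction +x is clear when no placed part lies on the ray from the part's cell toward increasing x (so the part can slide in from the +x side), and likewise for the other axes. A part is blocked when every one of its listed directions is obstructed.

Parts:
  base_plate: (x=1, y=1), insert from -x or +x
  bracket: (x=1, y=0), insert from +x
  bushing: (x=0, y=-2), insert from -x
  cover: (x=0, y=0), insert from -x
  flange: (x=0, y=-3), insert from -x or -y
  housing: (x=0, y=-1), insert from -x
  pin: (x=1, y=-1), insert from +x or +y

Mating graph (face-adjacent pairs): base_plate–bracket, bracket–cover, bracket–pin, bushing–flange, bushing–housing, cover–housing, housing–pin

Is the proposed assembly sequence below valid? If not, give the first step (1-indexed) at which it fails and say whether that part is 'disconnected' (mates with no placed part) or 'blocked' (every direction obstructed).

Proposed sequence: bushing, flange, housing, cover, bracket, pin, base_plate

1. bushing@(0, -2) [-x clear] — {bushing}
2. flange@(0, -3) [-x clear] — {bushing, flange}
3. housing@(0, -1) [-x clear] — {bushing, flange, housing}
4. cover@(0, 0) [-x clear] — {bushing, cover, flange, housing}
5. bracket@(1, 0) [+x clear] — {bracket, bushing, cover, flange, housing}
6. pin@(1, -1) [+x clear] — {bracket, bushing, cover, flange, housing, pin}
7. base_plate@(1, 1) [-x clear] — {base_plate, bracket, bushing, cover, flange, housing, pin}

Valid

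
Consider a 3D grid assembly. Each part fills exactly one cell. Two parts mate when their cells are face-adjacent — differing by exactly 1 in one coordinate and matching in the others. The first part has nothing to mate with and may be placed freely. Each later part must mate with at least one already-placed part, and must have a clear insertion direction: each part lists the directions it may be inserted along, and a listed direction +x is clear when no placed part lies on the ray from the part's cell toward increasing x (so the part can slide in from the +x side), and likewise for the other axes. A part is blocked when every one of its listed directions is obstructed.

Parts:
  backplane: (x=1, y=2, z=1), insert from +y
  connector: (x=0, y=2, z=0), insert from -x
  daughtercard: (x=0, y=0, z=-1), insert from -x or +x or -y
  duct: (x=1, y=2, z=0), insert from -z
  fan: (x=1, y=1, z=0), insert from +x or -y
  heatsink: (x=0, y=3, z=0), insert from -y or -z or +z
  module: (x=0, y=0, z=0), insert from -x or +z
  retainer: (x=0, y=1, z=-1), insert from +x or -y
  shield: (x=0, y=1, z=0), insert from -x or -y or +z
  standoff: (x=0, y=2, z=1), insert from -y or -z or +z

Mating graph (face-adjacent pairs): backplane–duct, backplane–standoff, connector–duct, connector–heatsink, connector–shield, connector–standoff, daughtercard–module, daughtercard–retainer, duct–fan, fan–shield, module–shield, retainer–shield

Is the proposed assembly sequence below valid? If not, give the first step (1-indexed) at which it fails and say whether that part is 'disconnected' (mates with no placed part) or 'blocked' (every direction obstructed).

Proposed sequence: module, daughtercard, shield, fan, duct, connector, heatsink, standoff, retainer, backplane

Valid

1. module@(0, 0, 0) [-x clear] — {module}
2. daughtercard@(0, 0, -1) [-x clear] — {daughtercard, module}
3. shield@(0, 1, 0) [-x clear] — {daughtercard, module, shield}
4. fan@(1, 1, 0) [+x clear] — {daughtercard, fan, module, shield}
5. duct@(1, 2, 0) [-z clear] — {daughtercard, duct, fan, module, shield}
6. connector@(0, 2, 0) [-x clear] — {connector, daughtercard, duct, fan, module, shield}
7. heatsink@(0, 3, 0) [-z clear] — {connector, daughtercard, duct, fan, heatsink, module, shield}
8. standoff@(0, 2, 1) [-y clear] — {connector, daughtercard, duct, fan, heatsink, module, shield, standoff}
9. retainer@(0, 1, -1) [+x clear] — {connector, daughtercard, duct, fan, heatsink, module, retainer, shield, standoff}
10. backplane@(1, 2, 1) [+y clear] — {backplane, connector, daughtercard, duct, fan, heatsink, module, retainer, shield, standoff}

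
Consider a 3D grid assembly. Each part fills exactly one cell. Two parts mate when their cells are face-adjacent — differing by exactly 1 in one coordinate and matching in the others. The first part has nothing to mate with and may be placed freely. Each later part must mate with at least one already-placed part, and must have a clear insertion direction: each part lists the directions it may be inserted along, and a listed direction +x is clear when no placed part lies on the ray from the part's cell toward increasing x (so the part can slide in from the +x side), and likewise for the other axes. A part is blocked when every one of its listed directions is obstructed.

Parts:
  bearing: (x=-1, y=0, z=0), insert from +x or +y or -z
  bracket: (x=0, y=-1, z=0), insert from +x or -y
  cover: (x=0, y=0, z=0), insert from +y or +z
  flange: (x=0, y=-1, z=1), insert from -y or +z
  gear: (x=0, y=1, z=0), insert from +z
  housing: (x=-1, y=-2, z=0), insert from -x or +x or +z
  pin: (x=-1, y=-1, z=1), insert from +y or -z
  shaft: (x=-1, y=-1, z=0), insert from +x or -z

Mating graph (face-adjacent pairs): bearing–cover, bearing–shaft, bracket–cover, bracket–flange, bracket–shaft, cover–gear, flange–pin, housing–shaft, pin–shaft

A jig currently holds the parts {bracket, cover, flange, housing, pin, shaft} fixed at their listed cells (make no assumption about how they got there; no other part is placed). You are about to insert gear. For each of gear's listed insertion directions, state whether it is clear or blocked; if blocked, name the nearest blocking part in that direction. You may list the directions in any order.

+z: ray from gear(0, 1, 0) has no placed part ⇒ clear

+z: clear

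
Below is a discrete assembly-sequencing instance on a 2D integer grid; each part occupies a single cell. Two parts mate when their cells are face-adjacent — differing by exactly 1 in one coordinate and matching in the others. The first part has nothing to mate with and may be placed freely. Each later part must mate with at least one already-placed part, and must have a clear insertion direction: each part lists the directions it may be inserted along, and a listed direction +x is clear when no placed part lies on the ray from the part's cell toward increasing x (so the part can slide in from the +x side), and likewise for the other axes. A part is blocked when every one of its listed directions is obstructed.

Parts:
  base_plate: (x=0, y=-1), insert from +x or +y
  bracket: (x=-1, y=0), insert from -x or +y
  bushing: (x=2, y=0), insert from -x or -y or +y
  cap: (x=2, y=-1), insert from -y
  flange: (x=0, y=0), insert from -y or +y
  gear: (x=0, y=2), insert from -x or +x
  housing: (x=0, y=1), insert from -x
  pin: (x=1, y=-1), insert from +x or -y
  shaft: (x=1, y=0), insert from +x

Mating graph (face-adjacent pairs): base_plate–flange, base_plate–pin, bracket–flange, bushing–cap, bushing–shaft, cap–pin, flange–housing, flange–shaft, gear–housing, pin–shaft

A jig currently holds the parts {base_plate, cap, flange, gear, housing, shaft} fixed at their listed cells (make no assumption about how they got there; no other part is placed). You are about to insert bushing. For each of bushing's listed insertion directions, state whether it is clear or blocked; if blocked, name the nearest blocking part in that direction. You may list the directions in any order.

+y: clear; -x: blocked by shaft; -y: blocked by cap

-x: nearest on ray is shaft@(1, 0) ⇒ blocked
-y: nearest on ray is cap@(2, -1) ⇒ blocked
+y: ray from bushing(2, 0) has no placed part ⇒ clear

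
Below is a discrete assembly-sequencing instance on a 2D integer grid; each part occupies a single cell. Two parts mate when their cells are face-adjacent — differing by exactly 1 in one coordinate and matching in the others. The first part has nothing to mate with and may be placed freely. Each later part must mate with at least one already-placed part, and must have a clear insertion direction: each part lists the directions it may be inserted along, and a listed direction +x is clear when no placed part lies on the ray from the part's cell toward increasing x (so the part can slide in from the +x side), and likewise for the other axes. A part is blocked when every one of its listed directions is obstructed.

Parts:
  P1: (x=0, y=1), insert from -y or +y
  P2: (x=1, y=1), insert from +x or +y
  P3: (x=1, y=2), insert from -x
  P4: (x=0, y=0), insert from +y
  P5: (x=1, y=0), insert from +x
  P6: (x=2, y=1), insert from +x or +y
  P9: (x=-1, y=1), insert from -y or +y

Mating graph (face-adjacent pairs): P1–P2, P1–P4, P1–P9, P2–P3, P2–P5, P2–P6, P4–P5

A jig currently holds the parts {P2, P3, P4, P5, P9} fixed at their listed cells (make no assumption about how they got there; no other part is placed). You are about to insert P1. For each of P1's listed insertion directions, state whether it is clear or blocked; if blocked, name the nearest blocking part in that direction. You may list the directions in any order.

+y: clear; -y: blocked by P4

-y: nearest on ray is P4@(0, 0) ⇒ blocked
+y: ray from P1(0, 1) has no placed part ⇒ clear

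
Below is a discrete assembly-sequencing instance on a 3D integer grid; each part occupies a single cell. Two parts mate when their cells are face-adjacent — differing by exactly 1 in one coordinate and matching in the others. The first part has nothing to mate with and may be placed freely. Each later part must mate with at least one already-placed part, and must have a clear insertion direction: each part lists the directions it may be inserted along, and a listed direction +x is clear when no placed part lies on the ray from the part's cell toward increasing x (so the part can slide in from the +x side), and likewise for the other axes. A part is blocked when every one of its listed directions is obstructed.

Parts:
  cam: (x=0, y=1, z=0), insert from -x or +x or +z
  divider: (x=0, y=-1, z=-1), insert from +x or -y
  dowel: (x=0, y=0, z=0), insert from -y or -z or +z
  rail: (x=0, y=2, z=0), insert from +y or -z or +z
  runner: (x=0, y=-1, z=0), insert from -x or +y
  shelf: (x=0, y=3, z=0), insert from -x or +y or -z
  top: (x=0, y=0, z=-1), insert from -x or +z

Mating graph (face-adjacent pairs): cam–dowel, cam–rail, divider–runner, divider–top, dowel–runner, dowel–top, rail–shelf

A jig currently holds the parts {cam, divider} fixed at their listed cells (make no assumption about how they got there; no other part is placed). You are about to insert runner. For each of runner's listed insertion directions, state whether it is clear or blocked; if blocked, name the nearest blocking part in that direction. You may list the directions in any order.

-x: ray from runner(0, -1, 0) has no placed part ⇒ clear
+y: nearest on ray is cam@(0, 1, 0) ⇒ blocked

+y: blocked by cam; -x: clear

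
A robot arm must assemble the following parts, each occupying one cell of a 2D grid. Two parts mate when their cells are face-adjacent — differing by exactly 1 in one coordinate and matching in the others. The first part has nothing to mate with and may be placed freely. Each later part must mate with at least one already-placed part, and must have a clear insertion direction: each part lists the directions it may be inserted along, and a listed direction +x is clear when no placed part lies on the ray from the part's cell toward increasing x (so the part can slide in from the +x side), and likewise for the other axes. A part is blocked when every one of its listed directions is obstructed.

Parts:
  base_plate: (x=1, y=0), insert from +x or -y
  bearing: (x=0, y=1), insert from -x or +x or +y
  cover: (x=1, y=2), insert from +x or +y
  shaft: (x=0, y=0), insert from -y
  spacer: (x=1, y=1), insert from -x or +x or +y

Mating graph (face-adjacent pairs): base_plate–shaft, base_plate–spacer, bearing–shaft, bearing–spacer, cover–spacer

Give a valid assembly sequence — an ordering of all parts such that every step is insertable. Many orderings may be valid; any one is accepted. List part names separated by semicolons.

cover; spacer; base_plate; bearing; shaft

1. cover@(1, 2) [+x clear] — {cover}
2. spacer@(1, 1) [-x clear] — {cover, spacer}
3. base_plate@(1, 0) [+x clear] — {base_plate, cover, spacer}
4. bearing@(0, 1) [-x clear] — {base_plate, bearing, cover, spacer}
5. shaft@(0, 0) [-y clear] — {base_plate, bearing, cover, shaft, spacer}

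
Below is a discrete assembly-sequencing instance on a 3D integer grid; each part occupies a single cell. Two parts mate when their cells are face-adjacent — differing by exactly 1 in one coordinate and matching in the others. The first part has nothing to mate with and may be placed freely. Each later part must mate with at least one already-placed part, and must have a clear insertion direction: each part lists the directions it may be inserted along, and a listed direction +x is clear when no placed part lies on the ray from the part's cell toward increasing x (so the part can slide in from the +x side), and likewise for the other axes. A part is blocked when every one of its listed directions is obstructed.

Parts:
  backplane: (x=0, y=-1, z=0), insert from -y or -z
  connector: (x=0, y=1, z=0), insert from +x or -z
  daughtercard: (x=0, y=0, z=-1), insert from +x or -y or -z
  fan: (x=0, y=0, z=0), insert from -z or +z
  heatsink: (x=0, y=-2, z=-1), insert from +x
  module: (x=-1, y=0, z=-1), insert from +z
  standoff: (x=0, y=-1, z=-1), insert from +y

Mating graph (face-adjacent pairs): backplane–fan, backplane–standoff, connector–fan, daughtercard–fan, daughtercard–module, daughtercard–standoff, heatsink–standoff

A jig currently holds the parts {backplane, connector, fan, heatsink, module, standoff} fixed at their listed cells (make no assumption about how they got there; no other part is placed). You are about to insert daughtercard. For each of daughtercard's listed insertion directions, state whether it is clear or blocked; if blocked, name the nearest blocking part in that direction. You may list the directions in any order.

+x: clear; -y: blocked by standoff; -z: clear

+x: ray from daughtercard(0, 0, -1) has no placed part ⇒ clear
-y: nearest on ray is standoff@(0, -1, -1) ⇒ blocked
-z: ray from daughtercard(0, 0, -1) has no placed part ⇒ clear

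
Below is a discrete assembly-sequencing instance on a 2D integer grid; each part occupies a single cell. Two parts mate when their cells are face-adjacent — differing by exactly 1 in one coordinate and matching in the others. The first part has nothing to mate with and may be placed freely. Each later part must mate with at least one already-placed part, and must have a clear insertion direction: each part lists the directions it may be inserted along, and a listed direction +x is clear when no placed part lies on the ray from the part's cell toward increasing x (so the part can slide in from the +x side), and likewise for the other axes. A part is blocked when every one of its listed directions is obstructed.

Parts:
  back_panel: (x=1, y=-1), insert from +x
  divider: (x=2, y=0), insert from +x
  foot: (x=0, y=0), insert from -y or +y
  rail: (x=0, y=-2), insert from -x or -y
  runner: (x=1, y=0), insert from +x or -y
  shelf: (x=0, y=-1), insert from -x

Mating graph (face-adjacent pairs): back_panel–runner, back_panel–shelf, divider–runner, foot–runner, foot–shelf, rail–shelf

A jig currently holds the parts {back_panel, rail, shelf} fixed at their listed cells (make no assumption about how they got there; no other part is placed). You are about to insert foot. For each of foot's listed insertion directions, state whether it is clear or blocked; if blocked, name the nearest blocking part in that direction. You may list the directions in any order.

-y: nearest on ray is shelf@(0, -1) ⇒ blocked
+y: ray from foot(0, 0) has no placed part ⇒ clear

+y: clear; -y: blocked by shelf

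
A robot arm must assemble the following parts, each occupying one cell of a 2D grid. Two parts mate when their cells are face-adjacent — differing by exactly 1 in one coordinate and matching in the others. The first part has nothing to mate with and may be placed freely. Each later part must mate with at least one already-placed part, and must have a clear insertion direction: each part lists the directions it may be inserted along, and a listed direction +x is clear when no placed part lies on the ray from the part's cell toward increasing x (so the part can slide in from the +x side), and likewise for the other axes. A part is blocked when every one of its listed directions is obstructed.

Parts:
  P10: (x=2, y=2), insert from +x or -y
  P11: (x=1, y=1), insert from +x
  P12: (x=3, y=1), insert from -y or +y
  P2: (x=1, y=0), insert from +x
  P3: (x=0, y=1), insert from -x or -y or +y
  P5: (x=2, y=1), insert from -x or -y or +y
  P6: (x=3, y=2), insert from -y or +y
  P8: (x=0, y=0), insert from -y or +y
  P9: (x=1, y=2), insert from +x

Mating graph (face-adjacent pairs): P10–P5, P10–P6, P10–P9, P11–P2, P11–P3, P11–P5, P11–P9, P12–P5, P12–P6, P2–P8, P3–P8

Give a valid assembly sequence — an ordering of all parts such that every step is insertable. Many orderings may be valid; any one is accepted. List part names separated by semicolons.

1. P9@(1, 2) [+x clear] — {P9}
2. P11@(1, 1) [+x clear] — {P11, P9}
3. P5@(2, 1) [-y clear] — {P11, P5, P9}
4. P2@(1, 0) [+x clear] — {P11, P2, P5, P9}
5. P8@(0, 0) [-y clear] — {P11, P2, P5, P8, P9}
6. P10@(2, 2) [+x clear] — {P10, P11, P2, P5, P8, P9}
7. P6@(3, 2) [-y clear] — {P10, P11, P2, P5, P6, P8, P9}
8. P12@(3, 1) [-y clear] — {P10, P11, P12, P2, P5, P6, P8, P9}
9. P3@(0, 1) [-x clear] — {P10, P11, P12, P2, P3, P5, P6, P8, P9}

P9; P11; P5; P2; P8; P10; P6; P12; P3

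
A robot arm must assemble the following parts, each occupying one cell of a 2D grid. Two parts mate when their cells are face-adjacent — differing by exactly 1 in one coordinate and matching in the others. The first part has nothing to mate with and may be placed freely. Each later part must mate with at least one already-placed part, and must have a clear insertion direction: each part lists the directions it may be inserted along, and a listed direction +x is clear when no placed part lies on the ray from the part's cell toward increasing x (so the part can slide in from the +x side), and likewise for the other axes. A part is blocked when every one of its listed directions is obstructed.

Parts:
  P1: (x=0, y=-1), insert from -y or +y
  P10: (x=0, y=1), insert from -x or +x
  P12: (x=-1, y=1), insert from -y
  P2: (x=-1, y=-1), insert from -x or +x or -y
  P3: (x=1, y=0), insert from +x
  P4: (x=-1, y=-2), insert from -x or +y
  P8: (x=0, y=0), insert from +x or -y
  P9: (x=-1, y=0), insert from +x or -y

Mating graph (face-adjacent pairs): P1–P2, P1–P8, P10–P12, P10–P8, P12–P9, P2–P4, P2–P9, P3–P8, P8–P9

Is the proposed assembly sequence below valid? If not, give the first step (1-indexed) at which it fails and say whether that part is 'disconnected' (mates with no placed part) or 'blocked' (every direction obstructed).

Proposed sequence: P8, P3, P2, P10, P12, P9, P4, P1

1. P8@(0, 0) [+x clear] — {P8}
2. P3@(1, 0) [+x clear] — {P3, P8}
3. P2@(-1, -1) — no placed neighbour ⇒ disconnected

Invalid at step 3 (disconnected)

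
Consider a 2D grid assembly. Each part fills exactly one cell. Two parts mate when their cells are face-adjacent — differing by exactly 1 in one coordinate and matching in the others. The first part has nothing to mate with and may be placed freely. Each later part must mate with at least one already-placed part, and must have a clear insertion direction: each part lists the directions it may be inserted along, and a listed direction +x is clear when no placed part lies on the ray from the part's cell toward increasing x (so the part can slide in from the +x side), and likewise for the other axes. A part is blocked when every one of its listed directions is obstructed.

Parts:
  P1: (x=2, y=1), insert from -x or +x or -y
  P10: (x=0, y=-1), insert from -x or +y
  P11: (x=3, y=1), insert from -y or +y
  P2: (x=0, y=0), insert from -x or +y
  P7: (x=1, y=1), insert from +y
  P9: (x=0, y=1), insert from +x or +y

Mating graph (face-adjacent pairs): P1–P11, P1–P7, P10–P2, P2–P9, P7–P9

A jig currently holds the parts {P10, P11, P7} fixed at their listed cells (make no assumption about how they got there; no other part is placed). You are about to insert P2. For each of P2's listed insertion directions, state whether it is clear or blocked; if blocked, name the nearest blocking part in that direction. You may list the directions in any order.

+y: clear; -x: clear

-x: ray from P2(0, 0) has no placed part ⇒ clear
+y: ray from P2(0, 0) has no placed part ⇒ clear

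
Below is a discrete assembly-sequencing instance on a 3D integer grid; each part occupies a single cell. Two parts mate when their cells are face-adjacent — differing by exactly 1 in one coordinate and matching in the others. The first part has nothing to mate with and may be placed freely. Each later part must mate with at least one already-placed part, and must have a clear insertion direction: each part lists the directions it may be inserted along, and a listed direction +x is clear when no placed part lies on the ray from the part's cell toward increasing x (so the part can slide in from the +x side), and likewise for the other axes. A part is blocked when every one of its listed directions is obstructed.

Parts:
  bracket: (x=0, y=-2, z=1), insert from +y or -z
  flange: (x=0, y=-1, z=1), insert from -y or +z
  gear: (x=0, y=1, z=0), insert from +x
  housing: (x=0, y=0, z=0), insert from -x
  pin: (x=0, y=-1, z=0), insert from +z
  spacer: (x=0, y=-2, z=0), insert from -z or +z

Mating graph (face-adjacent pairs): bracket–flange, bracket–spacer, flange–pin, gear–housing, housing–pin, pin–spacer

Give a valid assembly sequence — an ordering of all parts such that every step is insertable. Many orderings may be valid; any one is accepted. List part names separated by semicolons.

1. gear@(0, 1, 0) [+x clear] — {gear}
2. housing@(0, 0, 0) [-x clear] — {gear, housing}
3. pin@(0, -1, 0) [+z clear] — {gear, housing, pin}
4. flange@(0, -1, 1) [-y clear] — {flange, gear, housing, pin}
5. bracket@(0, -2, 1) [-z clear] — {bracket, flange, gear, housing, pin}
6. spacer@(0, -2, 0) [-z clear] — {bracket, flange, gear, housing, pin, spacer}

gear; housing; pin; flange; bracket; spacer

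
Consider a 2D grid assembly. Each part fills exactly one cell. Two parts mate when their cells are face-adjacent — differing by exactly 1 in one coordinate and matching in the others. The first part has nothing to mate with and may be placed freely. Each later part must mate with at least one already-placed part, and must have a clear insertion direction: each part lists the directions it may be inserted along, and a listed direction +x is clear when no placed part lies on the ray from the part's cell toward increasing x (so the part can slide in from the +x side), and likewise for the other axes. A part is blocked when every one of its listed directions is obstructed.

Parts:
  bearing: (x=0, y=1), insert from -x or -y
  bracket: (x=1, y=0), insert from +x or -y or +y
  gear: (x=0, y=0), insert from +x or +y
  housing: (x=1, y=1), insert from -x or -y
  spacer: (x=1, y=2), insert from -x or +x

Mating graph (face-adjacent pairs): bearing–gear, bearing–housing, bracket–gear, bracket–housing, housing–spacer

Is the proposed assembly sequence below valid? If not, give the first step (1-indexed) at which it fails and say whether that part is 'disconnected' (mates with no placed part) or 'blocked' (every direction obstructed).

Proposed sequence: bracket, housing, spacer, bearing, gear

1. bracket@(1, 0) [+x clear] — {bracket}
2. housing@(1, 1) [-x clear] — {bracket, housing}
3. spacer@(1, 2) [-x clear] — {bracket, housing, spacer}
4. bearing@(0, 1) [-x clear] — {bearing, bracket, housing, spacer}
5. gear@(0, 0) — +x/+y all obstructed ⇒ blocked

Invalid at step 5 (blocked)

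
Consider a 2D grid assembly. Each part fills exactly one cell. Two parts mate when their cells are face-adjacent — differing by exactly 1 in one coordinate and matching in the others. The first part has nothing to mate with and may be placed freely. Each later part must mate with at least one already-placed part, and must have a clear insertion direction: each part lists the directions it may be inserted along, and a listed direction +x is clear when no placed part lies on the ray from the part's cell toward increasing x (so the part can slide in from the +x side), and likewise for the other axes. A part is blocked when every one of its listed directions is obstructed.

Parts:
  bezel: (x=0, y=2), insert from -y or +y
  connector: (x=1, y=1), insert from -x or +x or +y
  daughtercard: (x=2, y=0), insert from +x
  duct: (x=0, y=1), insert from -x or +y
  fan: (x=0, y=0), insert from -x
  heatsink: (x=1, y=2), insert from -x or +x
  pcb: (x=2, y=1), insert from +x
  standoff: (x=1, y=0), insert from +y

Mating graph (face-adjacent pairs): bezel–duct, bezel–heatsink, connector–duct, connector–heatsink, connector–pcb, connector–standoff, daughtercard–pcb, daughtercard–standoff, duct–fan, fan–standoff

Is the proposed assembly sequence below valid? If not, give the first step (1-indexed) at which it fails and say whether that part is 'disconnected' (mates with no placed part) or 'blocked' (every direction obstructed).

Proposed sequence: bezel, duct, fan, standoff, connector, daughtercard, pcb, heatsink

1. bezel@(0, 2) [-y clear] — {bezel}
2. duct@(0, 1) [-x clear] — {bezel, duct}
3. fan@(0, 0) [-x clear] — {bezel, duct, fan}
4. standoff@(1, 0) [+y clear] — {bezel, duct, fan, standoff}
5. connector@(1, 1) [+x clear] — {bezel, connector, duct, fan, standoff}
6. daughtercard@(2, 0) [+x clear] — {bezel, connector, daughtercard, duct, fan, standoff}
7. pcb@(2, 1) [+x clear] — {bezel, connector, daughtercard, duct, fan, pcb, standoff}
8. heatsink@(1, 2) [+x clear] — {bezel, connector, daughtercard, duct, fan, heatsink, pcb, standoff}

Valid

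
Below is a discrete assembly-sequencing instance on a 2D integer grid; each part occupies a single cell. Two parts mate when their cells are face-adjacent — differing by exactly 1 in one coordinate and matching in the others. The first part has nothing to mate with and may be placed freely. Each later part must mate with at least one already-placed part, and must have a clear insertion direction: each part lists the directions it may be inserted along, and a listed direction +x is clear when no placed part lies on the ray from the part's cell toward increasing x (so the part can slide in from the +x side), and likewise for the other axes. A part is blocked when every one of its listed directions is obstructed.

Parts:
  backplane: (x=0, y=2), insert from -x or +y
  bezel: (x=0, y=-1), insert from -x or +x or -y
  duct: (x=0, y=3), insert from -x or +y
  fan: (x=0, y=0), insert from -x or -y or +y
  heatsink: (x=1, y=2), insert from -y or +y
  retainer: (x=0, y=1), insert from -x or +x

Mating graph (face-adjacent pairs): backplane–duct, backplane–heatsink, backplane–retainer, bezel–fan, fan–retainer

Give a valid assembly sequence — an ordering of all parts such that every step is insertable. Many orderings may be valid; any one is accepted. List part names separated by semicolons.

fan; bezel; retainer; backplane; heatsink; duct

1. fan@(0, 0) [-x clear] — {fan}
2. bezel@(0, -1) [-x clear] — {bezel, fan}
3. retainer@(0, 1) [-x clear] — {bezel, fan, retainer}
4. backplane@(0, 2) [-x clear] — {backplane, bezel, fan, retainer}
5. heatsink@(1, 2) [-y clear] — {backplane, bezel, fan, heatsink, retainer}
6. duct@(0, 3) [-x clear] — {backplane, bezel, duct, fan, heatsink, retainer}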